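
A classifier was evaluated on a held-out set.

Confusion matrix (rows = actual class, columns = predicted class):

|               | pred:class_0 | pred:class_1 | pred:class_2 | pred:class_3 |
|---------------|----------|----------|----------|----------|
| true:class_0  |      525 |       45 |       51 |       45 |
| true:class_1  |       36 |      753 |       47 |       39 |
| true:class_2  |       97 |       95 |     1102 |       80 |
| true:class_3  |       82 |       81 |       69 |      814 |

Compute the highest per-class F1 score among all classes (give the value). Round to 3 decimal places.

Per-class F1 score (2·TP/(2·TP+FP+FN)):
  class_0: TP=525, FP=36+97+82=215, FN=45+51+45=141 → 1050/1406 = 0.7468
  class_1: TP=753, FP=45+95+81=221, FN=36+47+39=122 → 1506/1849 = 0.8145
  class_2: TP=1102, FP=51+47+69=167, FN=97+95+80=272 → 2204/2643 = 0.8339
  class_3: TP=814, FP=45+39+80=164, FN=82+81+69=232 → 1628/2024 = 0.8043
Highest is class 'class_2' with F1 score = 0.834.

0.834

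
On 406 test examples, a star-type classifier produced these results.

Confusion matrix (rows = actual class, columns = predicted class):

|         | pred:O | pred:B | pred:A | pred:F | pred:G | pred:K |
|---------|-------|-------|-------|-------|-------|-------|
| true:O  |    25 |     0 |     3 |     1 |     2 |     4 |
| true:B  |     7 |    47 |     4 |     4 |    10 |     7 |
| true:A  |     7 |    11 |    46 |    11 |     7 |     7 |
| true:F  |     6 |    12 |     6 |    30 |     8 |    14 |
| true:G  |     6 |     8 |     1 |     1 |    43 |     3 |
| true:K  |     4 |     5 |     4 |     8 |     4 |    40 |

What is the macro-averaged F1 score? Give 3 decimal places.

Per-class F1 score (2·TP/(2·TP+FP+FN)):
  O: TP=25, FP=7+7+6+6+4=30, FN=0+3+1+2+4=10 → 50/90 = 0.5556
  B: TP=47, FP=0+11+12+8+5=36, FN=7+4+4+10+7=32 → 94/162 = 0.5802
  A: TP=46, FP=3+4+6+1+4=18, FN=7+11+11+7+7=43 → 92/153 = 0.6013
  F: TP=30, FP=1+4+11+1+8=25, FN=6+12+6+8+14=46 → 60/131 = 0.4580
  G: TP=43, FP=2+10+7+8+4=31, FN=6+8+1+1+3=19 → 86/136 = 0.6324
  K: TP=40, FP=4+7+7+14+3=35, FN=4+5+4+8+4=25 → 80/140 = 0.5714
Macro-F1 score = mean = (0.5556 + 0.5802 + 0.6013 + 0.4580 + 0.6324 + 0.5714) / 6 = 0.566

0.566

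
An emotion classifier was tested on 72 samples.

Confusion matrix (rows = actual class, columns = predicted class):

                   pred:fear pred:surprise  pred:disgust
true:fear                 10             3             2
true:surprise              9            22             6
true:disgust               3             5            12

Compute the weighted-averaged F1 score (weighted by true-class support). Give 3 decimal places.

0.617

Per-class F1 score (2·TP/(2·TP+FP+FN)):
  fear: TP=10, FP=9+3=12, FN=3+2=5 → 20/37 = 0.5405
  surprise: TP=22, FP=3+5=8, FN=9+6=15 → 44/67 = 0.6567
  disgust: TP=12, FP=2+6=8, FN=3+5=8 → 24/40 = 0.6000
Weighted-F1 score = Σ (supportᵢ/N)·F1 scoreᵢ with N=72: (15/72)·0.5405 + (37/72)·0.6567 + (20/72)·0.6000 = 0.617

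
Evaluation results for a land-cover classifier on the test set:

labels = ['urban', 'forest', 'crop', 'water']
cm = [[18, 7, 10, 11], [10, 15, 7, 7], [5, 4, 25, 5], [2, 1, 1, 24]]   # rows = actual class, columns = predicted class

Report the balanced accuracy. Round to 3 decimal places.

Balanced accuracy = mean of per-class recall.
  urban: recall = 18/46 = 0.3913
  forest: recall = 15/39 = 0.3846
  crop: recall = 25/39 = 0.6410
  water: recall = 24/28 = 0.8571
Mean = (0.3913 + 0.3846 + 0.6410 + 0.8571) / 4 = 0.569

0.569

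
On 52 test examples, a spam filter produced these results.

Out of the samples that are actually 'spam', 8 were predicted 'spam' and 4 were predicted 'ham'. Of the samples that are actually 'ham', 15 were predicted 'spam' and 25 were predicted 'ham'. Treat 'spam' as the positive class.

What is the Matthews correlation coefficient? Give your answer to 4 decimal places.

0.2474

MCC = (TP·TN − FP·FN) / √((TP+FP)(TP+FN)(TN+FP)(TN+FN))
Numerator = 8·25 − 15·4 = 140
Denominator = √(23·12·40·29) = √320160 = 565.8268
MCC = 140 / 565.8268 = 0.2474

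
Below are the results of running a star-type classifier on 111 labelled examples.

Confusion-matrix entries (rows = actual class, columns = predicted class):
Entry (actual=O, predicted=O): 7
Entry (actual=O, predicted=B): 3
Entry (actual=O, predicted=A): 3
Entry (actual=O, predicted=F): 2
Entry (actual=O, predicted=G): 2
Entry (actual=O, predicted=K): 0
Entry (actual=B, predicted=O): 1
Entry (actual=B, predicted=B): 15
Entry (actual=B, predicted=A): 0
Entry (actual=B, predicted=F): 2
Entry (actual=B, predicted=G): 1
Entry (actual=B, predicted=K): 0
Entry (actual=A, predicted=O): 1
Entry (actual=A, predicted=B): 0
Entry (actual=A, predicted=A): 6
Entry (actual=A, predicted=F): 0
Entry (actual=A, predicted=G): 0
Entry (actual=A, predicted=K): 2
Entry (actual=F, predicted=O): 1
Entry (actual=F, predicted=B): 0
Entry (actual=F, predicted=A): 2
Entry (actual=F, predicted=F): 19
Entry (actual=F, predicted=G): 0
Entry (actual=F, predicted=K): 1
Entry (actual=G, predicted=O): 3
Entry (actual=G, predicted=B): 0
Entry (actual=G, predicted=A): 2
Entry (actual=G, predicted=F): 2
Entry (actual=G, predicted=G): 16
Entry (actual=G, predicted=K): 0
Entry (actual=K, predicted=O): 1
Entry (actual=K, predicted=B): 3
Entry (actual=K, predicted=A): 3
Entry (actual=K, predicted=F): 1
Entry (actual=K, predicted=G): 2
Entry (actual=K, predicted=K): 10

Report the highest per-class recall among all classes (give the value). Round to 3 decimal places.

Per-class recall (TP/(TP+FN)):
  O: TP=7, FN=3+3+2+2+0=10 → 7/17 = 0.4118
  B: TP=15, FN=1+0+2+1+0=4 → 15/19 = 0.7895
  A: TP=6, FN=1+0+0+0+2=3 → 6/9 = 0.6667
  F: TP=19, FN=1+0+2+0+1=4 → 19/23 = 0.8261
  G: TP=16, FN=3+0+2+2+0=7 → 16/23 = 0.6957
  K: TP=10, FN=1+3+3+1+2=10 → 10/20 = 0.5000
Highest is class 'F' with recall = 0.826.

0.826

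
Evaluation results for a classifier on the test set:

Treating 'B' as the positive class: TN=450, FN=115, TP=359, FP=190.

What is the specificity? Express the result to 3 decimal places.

0.703

Specificity = TN/(TN+FP) = 450/(450+190) = 0.703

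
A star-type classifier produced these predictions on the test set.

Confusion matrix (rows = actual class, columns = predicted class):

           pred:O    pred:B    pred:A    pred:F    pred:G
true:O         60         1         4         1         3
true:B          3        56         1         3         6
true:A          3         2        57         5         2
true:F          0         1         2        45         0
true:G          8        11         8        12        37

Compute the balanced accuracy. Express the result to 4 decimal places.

0.7863

Balanced accuracy = mean of per-class recall.
  O: recall = 60/69 = 0.86957
  B: recall = 56/69 = 0.81159
  A: recall = 57/69 = 0.82609
  F: recall = 45/48 = 0.93750
  G: recall = 37/76 = 0.48684
Mean = (0.86957 + 0.81159 + 0.82609 + 0.93750 + 0.48684) / 5 = 0.7863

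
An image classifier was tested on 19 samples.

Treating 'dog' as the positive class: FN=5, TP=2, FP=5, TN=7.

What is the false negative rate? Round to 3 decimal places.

0.714

FNR = FN/(FN+TP) = 5/(5+2) = 0.714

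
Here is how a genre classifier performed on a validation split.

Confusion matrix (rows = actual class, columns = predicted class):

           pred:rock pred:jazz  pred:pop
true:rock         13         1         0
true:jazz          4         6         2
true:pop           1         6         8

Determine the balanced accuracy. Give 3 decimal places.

Balanced accuracy = mean of per-class recall.
  rock: recall = 13/14 = 0.9286
  jazz: recall = 6/12 = 0.5000
  pop: recall = 8/15 = 0.5333
Mean = (0.9286 + 0.5000 + 0.5333) / 3 = 0.654

0.654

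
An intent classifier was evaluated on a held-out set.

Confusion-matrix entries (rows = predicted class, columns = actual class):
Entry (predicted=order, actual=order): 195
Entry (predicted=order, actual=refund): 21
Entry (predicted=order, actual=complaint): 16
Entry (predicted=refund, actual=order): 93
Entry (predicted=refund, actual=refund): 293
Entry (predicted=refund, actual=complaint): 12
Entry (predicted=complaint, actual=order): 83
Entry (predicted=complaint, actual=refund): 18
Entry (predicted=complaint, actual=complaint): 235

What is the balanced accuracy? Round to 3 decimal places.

Balanced accuracy = mean of per-class recall.
  order: recall = 195/371 = 0.5256
  refund: recall = 293/332 = 0.8825
  complaint: recall = 235/263 = 0.8935
Mean = (0.5256 + 0.8825 + 0.8935) / 3 = 0.767

0.767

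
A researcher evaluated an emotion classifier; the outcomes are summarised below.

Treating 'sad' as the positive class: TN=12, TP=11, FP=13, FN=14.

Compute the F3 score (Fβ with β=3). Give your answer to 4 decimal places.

0.4418

Fβ = (1+β²)·TP / ((1+β²)·TP + β²·FN + FP), with β²=9
= 10·11 / (10·11 + 9·14 + 13) = 0.4418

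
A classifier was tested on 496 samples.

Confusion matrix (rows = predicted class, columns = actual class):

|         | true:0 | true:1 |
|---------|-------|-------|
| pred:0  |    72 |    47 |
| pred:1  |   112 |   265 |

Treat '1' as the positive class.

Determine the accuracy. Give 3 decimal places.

0.679

Accuracy = (TP+TN)/N = (265+72)/496 = 0.679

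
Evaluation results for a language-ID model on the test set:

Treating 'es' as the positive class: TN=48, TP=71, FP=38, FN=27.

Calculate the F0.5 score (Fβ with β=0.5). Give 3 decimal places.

Fβ = (1+β²)·TP / ((1+β²)·TP + β²·FN + FP), with β²=1/4
= 1.25·71 / (1.25·71 + 0.25·27 + 38) = 0.665

0.665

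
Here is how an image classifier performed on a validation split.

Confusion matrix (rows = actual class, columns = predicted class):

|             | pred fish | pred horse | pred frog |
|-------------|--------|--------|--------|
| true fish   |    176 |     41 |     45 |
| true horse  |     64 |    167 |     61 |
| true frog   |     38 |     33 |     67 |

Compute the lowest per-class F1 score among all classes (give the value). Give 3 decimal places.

0.431

Per-class F1 score (2·TP/(2·TP+FP+FN)):
  fish: TP=176, FP=64+38=102, FN=41+45=86 → 352/540 = 0.6519
  horse: TP=167, FP=41+33=74, FN=64+61=125 → 334/533 = 0.6266
  frog: TP=67, FP=45+61=106, FN=38+33=71 → 134/311 = 0.4309
Lowest is class 'frog' with F1 score = 0.431.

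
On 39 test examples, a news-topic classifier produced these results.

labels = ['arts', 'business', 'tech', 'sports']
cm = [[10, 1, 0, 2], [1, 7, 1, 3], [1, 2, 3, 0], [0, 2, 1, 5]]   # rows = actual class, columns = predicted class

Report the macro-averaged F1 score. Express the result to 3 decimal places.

0.621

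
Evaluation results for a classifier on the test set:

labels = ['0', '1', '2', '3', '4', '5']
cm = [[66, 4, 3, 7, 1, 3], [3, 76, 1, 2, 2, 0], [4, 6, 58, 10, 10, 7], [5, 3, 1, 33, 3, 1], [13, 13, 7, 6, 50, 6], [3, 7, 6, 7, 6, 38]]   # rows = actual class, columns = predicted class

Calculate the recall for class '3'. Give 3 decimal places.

recall = TP/(TP+FN).
3: TP=33, FN=5+3+1+3+1=13 → 33/46 = 0.7174

0.717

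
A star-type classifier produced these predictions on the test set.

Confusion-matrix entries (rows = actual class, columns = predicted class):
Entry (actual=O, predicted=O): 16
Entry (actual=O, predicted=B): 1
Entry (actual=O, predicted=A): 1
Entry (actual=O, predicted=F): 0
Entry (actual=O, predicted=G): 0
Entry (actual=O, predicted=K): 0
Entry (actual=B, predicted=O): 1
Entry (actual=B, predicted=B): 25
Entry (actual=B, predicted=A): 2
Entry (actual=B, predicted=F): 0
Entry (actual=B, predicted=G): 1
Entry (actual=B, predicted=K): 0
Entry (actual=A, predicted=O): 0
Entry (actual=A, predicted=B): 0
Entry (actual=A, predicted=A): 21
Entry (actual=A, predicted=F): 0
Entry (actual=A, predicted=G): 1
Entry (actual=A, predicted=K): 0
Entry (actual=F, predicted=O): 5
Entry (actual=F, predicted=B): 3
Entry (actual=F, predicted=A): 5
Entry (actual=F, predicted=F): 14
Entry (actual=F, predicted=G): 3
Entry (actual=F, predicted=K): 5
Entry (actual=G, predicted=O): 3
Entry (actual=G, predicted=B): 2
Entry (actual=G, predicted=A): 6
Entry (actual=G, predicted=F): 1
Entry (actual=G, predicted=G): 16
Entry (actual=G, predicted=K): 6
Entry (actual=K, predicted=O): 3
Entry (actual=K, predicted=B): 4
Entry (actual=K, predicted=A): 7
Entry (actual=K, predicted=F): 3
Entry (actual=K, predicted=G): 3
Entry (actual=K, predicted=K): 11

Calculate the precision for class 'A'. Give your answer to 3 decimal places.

0.500

Treat 'A' as positive and all other classes as negative.
precision = TP/(TP+FP).
A: TP=21, FP=1+2+5+6+7=21 → 21/42 = 0.5000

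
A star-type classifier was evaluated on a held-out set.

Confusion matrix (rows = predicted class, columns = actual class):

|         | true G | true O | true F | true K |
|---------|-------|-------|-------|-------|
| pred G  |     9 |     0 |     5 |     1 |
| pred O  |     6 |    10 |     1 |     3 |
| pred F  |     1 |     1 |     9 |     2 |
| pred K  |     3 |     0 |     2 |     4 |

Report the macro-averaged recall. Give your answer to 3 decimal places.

0.578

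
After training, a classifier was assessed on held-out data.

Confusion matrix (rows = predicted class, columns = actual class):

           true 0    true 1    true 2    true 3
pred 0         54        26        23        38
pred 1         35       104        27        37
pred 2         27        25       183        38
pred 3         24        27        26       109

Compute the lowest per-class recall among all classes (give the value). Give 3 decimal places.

Per-class recall (TP/(TP+FN)):
  0: TP=54, FN=35+27+24=86 → 54/140 = 0.3857
  1: TP=104, FN=26+25+27=78 → 104/182 = 0.5714
  2: TP=183, FN=23+27+26=76 → 183/259 = 0.7066
  3: TP=109, FN=38+37+38=113 → 109/222 = 0.4910
Lowest is class '0' with recall = 0.386.

0.386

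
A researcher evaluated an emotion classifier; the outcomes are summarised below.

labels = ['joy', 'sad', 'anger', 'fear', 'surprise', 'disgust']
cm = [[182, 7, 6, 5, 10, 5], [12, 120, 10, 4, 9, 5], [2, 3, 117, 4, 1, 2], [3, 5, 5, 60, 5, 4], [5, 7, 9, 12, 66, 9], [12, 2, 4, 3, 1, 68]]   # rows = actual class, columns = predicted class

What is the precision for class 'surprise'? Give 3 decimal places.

0.717

precision = TP/(TP+FP).
surprise: TP=66, FP=10+9+1+5+1=26 → 66/92 = 0.7174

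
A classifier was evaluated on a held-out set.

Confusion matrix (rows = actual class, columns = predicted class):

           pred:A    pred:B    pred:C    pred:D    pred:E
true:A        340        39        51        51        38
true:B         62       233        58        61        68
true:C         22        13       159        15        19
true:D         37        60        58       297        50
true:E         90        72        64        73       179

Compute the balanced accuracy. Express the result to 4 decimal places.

0.5604

Balanced accuracy = mean of per-class recall.
  A: recall = 340/519 = 0.65511
  B: recall = 233/482 = 0.48340
  C: recall = 159/228 = 0.69737
  D: recall = 297/502 = 0.59163
  E: recall = 179/478 = 0.37448
Mean = (0.65511 + 0.48340 + 0.69737 + 0.59163 + 0.37448) / 5 = 0.5604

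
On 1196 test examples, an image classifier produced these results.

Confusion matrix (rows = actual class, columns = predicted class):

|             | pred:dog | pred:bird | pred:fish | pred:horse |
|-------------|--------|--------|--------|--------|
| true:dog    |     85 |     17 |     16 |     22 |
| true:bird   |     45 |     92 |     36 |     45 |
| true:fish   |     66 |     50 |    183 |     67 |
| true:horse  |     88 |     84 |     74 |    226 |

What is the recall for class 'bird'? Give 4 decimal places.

0.4220

Treat 'bird' as positive and all other classes as negative.
recall = TP/(TP+FN).
bird: TP=92, FN=45+36+45=126 → 92/218 = 0.42202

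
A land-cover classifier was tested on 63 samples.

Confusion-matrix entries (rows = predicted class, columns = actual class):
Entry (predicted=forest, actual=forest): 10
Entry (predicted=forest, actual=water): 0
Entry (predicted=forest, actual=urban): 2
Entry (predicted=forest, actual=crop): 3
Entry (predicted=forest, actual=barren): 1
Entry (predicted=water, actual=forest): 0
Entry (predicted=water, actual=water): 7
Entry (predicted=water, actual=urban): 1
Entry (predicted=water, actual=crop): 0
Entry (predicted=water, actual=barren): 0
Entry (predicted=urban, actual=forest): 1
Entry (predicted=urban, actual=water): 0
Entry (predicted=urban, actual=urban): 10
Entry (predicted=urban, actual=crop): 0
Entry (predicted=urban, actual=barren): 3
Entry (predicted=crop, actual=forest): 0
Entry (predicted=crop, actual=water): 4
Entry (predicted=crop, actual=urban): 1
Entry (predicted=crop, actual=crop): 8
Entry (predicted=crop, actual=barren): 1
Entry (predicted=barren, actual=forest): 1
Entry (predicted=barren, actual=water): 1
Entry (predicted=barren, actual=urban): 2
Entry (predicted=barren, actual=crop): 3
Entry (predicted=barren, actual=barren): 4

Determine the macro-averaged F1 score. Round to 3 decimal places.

0.610

Per-class F1 score (2·TP/(2·TP+FP+FN)):
  forest: TP=10, FP=0+2+3+1=6, FN=0+1+0+1=2 → 20/28 = 0.7143
  water: TP=7, FP=0+1+0+0=1, FN=0+0+4+1=5 → 14/20 = 0.7000
  urban: TP=10, FP=1+0+0+3=4, FN=2+1+1+2=6 → 20/30 = 0.6667
  crop: TP=8, FP=0+4+1+1=6, FN=3+0+0+3=6 → 16/28 = 0.5714
  barren: TP=4, FP=1+1+2+3=7, FN=1+0+3+1=5 → 8/20 = 0.4000
Macro-F1 score = mean = (0.7143 + 0.7000 + 0.6667 + 0.5714 + 0.4000) / 5 = 0.610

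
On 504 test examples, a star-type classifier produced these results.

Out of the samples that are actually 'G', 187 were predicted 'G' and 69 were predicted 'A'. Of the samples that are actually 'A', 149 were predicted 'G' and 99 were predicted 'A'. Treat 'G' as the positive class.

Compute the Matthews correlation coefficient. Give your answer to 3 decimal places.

0.138

MCC = (TP·TN − FP·FN) / √((TP+FP)(TP+FN)(TN+FP)(TN+FN))
Numerator = 187·99 − 149·69 = 8232
Denominator = √(336·256·248·168) = √3583770624 = 59864.6024
MCC = 8232 / 59864.6024 = 0.138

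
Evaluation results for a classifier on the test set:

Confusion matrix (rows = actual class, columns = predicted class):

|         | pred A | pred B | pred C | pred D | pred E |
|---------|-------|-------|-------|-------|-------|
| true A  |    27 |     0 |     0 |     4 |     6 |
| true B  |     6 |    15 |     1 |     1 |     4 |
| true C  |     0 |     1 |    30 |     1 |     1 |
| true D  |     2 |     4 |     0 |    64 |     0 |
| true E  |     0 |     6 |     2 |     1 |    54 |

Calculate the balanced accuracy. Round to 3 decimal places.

0.793

Balanced accuracy = mean of per-class recall.
  A: recall = 27/37 = 0.7297
  B: recall = 15/27 = 0.5556
  C: recall = 30/33 = 0.9091
  D: recall = 64/70 = 0.9143
  E: recall = 54/63 = 0.8571
Mean = (0.7297 + 0.5556 + 0.9091 + 0.9143 + 0.8571) / 5 = 0.793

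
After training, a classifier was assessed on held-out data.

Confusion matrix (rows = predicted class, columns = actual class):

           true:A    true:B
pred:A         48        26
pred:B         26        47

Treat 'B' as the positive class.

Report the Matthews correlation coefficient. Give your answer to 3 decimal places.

0.292

MCC = (TP·TN − FP·FN) / √((TP+FP)(TP+FN)(TN+FP)(TN+FN))
Numerator = 47·48 − 26·26 = 1580
Denominator = √(73·73·74·74) = √29181604 = 5402.0000
MCC = 1580 / 5402.0000 = 0.292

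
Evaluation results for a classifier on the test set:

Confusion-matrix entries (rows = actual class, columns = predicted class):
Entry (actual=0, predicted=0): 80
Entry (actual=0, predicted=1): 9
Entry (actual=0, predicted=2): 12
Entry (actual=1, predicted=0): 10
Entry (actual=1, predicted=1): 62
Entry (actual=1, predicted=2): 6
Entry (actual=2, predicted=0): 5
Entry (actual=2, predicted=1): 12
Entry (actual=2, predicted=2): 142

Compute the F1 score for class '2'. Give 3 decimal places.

0.890

One-vs-rest for '2': TP = diagonal; FP = other classes predicted '2'; FN = '2' predicted as other.
F1 score = 2·TP/(2·TP+FP+FN).
2: TP=142, FP=12+6=18, FN=5+12=17 → 284/319 = 0.8903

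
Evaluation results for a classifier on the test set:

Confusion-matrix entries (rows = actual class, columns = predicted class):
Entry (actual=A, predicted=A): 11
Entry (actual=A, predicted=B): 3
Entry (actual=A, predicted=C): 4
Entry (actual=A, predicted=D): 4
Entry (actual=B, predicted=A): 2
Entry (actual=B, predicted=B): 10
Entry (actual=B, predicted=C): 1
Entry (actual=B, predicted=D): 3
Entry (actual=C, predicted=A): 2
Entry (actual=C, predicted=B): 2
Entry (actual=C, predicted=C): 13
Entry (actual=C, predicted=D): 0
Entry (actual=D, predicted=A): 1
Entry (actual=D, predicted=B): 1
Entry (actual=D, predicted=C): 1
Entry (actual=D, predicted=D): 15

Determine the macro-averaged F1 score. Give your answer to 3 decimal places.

0.669

Per-class F1 score (2·TP/(2·TP+FP+FN)):
  A: TP=11, FP=2+2+1=5, FN=3+4+4=11 → 22/38 = 0.5789
  B: TP=10, FP=3+2+1=6, FN=2+1+3=6 → 20/32 = 0.6250
  C: TP=13, FP=4+1+1=6, FN=2+2+0=4 → 26/36 = 0.7222
  D: TP=15, FP=4+3+0=7, FN=1+1+1=3 → 30/40 = 0.7500
Macro-F1 score = mean = (0.5789 + 0.6250 + 0.7222 + 0.7500) / 4 = 0.669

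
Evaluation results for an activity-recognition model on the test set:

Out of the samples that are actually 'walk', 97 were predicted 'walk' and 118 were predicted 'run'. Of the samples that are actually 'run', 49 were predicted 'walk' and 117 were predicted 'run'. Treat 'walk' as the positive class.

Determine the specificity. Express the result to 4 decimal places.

0.7048

Specificity = TN/(TN+FP) = 117/(117+49) = 0.7048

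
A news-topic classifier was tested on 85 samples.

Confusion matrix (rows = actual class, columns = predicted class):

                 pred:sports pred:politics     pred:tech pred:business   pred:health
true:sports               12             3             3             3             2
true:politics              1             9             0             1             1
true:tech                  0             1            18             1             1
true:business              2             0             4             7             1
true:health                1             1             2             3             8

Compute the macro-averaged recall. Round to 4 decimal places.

0.6324

Per-class recall (TP/(TP+FN)):
  sports: TP=12, FN=3+3+3+2=11 → 12/23 = 0.52174
  politics: TP=9, FN=1+0+1+1=3 → 9/12 = 0.75000
  tech: TP=18, FN=0+1+1+1=3 → 18/21 = 0.85714
  business: TP=7, FN=2+0+4+1=7 → 7/14 = 0.50000
  health: TP=8, FN=1+1+2+3=7 → 8/15 = 0.53333
Macro-recall = mean = (0.52174 + 0.75000 + 0.85714 + 0.50000 + 0.53333) / 5 = 0.6324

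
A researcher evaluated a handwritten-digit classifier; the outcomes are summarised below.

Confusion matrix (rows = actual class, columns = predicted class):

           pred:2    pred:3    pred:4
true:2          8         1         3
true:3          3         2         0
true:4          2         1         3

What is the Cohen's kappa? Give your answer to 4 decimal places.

0.2744

Observed agreement pₒ = trace/N = 13/23 = 0.56522
Expected agreement pₑ = Σ (rowᵢ·colᵢ)/N² = (12·13 + 5·4 + 6·6)/23² = 0.40076
κ = (pₒ − pₑ)/(1 − pₑ) = (0.56522 − 0.40076)/(1 − 0.40076) = 0.2744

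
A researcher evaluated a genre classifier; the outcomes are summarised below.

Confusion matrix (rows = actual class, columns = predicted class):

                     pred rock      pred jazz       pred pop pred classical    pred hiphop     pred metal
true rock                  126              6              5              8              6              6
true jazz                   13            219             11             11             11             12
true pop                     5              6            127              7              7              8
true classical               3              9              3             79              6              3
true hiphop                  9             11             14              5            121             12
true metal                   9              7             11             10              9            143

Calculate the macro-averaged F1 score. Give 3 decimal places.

Per-class F1 score (2·TP/(2·TP+FP+FN)):
  rock: TP=126, FP=13+5+3+9+9=39, FN=6+5+8+6+6=31 → 252/322 = 0.7826
  jazz: TP=219, FP=6+6+9+11+7=39, FN=13+11+11+11+12=58 → 438/535 = 0.8187
  pop: TP=127, FP=5+11+3+14+11=44, FN=5+6+7+7+8=33 → 254/331 = 0.7674
  classical: TP=79, FP=8+11+7+5+10=41, FN=3+9+3+6+3=24 → 158/223 = 0.7085
  hiphop: TP=121, FP=6+11+7+6+9=39, FN=9+11+14+5+12=51 → 242/332 = 0.7289
  metal: TP=143, FP=6+12+8+3+12=41, FN=9+7+11+10+9=46 → 286/373 = 0.7668
Macro-F1 score = mean = (0.7826 + 0.8187 + 0.7674 + 0.7085 + 0.7289 + 0.7668) / 6 = 0.762

0.762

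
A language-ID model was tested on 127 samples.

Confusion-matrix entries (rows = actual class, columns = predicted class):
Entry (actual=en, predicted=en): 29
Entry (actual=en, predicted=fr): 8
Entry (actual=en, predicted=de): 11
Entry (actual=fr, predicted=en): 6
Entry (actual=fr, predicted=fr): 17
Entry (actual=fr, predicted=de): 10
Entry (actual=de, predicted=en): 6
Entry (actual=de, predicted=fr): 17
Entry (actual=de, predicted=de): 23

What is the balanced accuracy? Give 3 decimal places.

Balanced accuracy = mean of per-class recall.
  en: recall = 29/48 = 0.6042
  fr: recall = 17/33 = 0.5152
  de: recall = 23/46 = 0.5000
Mean = (0.6042 + 0.5152 + 0.5000) / 3 = 0.540

0.540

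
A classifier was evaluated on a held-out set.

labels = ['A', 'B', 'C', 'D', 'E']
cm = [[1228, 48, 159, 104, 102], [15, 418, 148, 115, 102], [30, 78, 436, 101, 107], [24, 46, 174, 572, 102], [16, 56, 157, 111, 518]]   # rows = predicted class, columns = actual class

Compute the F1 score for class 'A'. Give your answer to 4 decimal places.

0.8314

F1 score = 2·TP/(2·TP+FP+FN).
A: TP=1228, FP=48+159+104+102=413, FN=15+30+24+16=85 → 2456/2954 = 0.83142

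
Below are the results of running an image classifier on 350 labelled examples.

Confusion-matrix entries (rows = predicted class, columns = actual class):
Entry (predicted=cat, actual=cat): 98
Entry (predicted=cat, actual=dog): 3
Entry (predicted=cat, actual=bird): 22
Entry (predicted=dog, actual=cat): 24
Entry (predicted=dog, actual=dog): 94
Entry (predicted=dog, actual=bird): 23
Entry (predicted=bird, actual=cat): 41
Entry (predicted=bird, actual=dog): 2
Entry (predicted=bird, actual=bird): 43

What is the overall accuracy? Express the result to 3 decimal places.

Accuracy = trace / total = (98+94+43=235) / 350 = 235/350 = 0.671

0.671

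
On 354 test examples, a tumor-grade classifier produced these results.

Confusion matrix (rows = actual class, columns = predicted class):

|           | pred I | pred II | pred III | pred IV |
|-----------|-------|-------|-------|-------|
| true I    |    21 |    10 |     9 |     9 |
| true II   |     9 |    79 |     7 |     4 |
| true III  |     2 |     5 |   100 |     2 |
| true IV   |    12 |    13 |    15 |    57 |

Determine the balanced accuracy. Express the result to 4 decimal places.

Balanced accuracy = mean of per-class recall.
  I: recall = 21/49 = 0.42857
  II: recall = 79/99 = 0.79798
  III: recall = 100/109 = 0.91743
  IV: recall = 57/97 = 0.58763
Mean = (0.42857 + 0.79798 + 0.91743 + 0.58763) / 4 = 0.6829

0.6829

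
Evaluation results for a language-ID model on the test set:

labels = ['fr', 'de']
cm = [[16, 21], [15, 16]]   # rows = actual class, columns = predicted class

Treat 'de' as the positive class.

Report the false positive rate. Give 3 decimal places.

0.568

FPR = FP/(FP+TN) = 21/(21+16) = 0.568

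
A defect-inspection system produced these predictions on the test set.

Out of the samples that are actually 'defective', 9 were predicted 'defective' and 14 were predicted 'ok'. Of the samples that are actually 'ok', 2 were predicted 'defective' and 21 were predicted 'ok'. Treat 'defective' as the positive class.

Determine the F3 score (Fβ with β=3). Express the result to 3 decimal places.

0.413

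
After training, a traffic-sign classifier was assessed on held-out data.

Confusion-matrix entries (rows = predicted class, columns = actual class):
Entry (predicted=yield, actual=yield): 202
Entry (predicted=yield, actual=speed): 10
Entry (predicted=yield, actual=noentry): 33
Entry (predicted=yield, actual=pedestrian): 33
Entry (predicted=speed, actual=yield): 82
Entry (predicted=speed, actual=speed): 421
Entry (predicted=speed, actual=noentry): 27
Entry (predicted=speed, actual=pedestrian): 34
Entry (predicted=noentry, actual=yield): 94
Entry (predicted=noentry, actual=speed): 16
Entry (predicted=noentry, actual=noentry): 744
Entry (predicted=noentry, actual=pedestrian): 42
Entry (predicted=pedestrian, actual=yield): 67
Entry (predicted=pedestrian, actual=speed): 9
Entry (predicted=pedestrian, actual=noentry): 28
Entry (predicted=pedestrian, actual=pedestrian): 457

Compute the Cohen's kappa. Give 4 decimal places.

Observed agreement pₒ = trace/N = 1824/2299 = 0.79339
Expected agreement pₑ = Σ (rowᵢ·colᵢ)/N² = (445·278 + 456·564 + 832·896 + 566·561)/2299² = 0.27318
κ = (pₒ − pₑ)/(1 − pₑ) = (0.79339 − 0.27318)/(1 − 0.27318) = 0.7157

0.7157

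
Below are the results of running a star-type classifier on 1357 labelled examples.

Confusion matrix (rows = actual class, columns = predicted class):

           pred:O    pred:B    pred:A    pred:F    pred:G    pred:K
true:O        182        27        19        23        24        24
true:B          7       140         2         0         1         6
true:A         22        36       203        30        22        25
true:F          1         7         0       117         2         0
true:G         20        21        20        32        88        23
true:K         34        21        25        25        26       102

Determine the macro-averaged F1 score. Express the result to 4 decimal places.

Per-class F1 score (2·TP/(2·TP+FP+FN)):
  O: TP=182, FP=7+22+1+20+34=84, FN=27+19+23+24+24=117 → 364/565 = 0.64425
  B: TP=140, FP=27+36+7+21+21=112, FN=7+2+0+1+6=16 → 280/408 = 0.68627
  A: TP=203, FP=19+2+0+20+25=66, FN=22+36+30+22+25=135 → 406/607 = 0.66886
  F: TP=117, FP=23+0+30+32+25=110, FN=1+7+0+2+0=10 → 234/354 = 0.66102
  G: TP=88, FP=24+1+22+2+26=75, FN=20+21+20+32+23=116 → 176/367 = 0.47956
  K: TP=102, FP=24+6+25+0+23=78, FN=34+21+25+25+26=131 → 204/413 = 0.49395
Macro-F1 score = mean = (0.64425 + 0.68627 + 0.66886 + 0.66102 + 0.47956 + 0.49395) / 6 = 0.6057

0.6057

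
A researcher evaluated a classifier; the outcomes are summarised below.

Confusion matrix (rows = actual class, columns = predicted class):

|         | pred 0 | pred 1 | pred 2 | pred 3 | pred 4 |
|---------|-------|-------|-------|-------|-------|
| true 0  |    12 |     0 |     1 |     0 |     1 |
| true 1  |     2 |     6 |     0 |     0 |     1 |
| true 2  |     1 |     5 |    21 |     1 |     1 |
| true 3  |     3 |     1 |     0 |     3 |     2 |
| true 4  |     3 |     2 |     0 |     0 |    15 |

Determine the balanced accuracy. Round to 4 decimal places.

Balanced accuracy = mean of per-class recall.
  0: recall = 12/14 = 0.85714
  1: recall = 6/9 = 0.66667
  2: recall = 21/29 = 0.72414
  3: recall = 3/9 = 0.33333
  4: recall = 15/20 = 0.75000
Mean = (0.85714 + 0.66667 + 0.72414 + 0.33333 + 0.75000) / 5 = 0.6663

0.6663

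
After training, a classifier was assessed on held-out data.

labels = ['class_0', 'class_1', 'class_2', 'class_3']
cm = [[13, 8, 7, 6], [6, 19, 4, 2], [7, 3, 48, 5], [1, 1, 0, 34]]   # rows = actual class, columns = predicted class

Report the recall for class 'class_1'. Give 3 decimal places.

0.613

Take TP from the diagonal, FP from the rest of the 'class_1' prediction marginal, FN from the rest of the 'class_1' actual marginal.
recall = TP/(TP+FN).
class_1: TP=19, FN=6+4+2=12 → 19/31 = 0.6129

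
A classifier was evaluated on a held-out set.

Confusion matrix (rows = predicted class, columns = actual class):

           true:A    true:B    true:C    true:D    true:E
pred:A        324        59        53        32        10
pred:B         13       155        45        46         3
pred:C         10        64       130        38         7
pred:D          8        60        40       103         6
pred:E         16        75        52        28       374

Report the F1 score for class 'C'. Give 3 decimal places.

Treat 'C' as positive and all other classes as negative.
F1 score = 2·TP/(2·TP+FP+FN).
C: TP=130, FP=10+64+38+7=119, FN=53+45+40+52=190 → 260/569 = 0.4569

0.457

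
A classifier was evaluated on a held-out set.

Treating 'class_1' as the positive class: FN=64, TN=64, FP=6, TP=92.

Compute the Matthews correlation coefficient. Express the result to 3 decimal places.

MCC = (TP·TN − FP·FN) / √((TP+FP)(TP+FN)(TN+FP)(TN+FN))
Numerator = 92·64 − 6·64 = 5504
Denominator = √(98·156·70·128) = √136980480 = 11703.8660
MCC = 5504 / 11703.8660 = 0.470

0.470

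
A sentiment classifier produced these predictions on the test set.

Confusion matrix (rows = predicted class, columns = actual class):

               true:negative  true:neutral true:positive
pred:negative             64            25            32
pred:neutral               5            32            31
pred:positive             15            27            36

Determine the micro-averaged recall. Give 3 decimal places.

Micro-averaging pools counts across classes: ΣTP=132, ΣFP=135, ΣFN=135.
Micro-recall = TP/(TP+FN) on pooled counts = 0.494 (equals overall accuracy in single-label multiclass).

0.494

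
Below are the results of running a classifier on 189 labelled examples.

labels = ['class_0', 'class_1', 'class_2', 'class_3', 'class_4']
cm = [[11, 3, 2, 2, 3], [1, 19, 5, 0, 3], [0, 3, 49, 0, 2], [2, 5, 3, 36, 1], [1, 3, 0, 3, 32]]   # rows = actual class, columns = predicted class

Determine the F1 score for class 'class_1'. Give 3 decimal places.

0.623

Treat 'class_1' as positive and all other classes as negative.
F1 score = 2·TP/(2·TP+FP+FN).
class_1: TP=19, FP=3+3+5+3=14, FN=1+5+0+3=9 → 38/61 = 0.6230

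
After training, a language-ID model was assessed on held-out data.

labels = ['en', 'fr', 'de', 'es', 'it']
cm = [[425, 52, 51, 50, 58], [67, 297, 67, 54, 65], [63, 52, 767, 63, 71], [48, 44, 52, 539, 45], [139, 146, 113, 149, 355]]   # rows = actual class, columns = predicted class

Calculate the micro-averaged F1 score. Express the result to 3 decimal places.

0.622

Micro-averaging pools counts across classes: ΣTP=2383, ΣFP=1449, ΣFN=1449.
Micro-F1 score = 2·TP/(2·TP+FP+FN) on pooled counts = 0.622 (equals overall accuracy in single-label multiclass).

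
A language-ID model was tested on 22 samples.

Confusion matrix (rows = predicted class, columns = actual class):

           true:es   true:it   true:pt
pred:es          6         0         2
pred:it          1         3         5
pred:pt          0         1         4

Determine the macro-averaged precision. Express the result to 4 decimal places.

Per-class precision (TP/(TP+FP)):
  es: TP=6, FP=0+2=2 → 6/8 = 0.75000
  it: TP=3, FP=1+5=6 → 3/9 = 0.33333
  pt: TP=4, FP=0+1=1 → 4/5 = 0.80000
Macro-precision = mean = (0.75000 + 0.33333 + 0.80000) / 3 = 0.6278

0.6278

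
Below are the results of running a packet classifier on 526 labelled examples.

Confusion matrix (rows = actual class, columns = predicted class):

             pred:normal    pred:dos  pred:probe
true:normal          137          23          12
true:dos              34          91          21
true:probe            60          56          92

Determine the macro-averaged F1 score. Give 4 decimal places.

0.6028

Per-class F1 score (2·TP/(2·TP+FP+FN)):
  normal: TP=137, FP=34+60=94, FN=23+12=35 → 274/403 = 0.67990
  dos: TP=91, FP=23+56=79, FN=34+21=55 → 182/316 = 0.57595
  probe: TP=92, FP=12+21=33, FN=60+56=116 → 184/333 = 0.55255
Macro-F1 score = mean = (0.67990 + 0.57595 + 0.55255) / 3 = 0.6028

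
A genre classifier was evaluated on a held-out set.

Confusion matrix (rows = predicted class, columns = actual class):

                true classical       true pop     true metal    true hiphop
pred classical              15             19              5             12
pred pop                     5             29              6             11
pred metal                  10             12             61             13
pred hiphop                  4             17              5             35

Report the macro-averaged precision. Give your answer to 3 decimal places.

Per-class precision (TP/(TP+FP)):
  classical: TP=15, FP=19+5+12=36 → 15/51 = 0.2941
  pop: TP=29, FP=5+6+11=22 → 29/51 = 0.5686
  metal: TP=61, FP=10+12+13=35 → 61/96 = 0.6354
  hiphop: TP=35, FP=4+17+5=26 → 35/61 = 0.5738
Macro-precision = mean = (0.2941 + 0.5686 + 0.6354 + 0.5738) / 4 = 0.518

0.518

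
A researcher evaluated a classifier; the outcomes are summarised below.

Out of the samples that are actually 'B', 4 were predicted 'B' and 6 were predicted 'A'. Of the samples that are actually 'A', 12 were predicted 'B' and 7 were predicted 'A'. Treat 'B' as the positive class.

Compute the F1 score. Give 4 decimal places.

0.3077

Precision = TP/(TP+FP) = 4/16 = 0.2500
Recall = TP/(TP+FN) = 4/10 = 0.4000
F1 = 2·TP/(2·TP+FP+FN) = 8/26 = 0.3077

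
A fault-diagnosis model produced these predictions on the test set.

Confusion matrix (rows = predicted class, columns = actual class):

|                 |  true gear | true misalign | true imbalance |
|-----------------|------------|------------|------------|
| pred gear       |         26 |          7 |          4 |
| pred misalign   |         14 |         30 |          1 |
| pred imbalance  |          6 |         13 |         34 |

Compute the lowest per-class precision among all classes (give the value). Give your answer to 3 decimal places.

0.642

Per-class precision (TP/(TP+FP)):
  gear: TP=26, FP=7+4=11 → 26/37 = 0.7027
  misalign: TP=30, FP=14+1=15 → 30/45 = 0.6667
  imbalance: TP=34, FP=6+13=19 → 34/53 = 0.6415
Lowest is class 'imbalance' with precision = 0.642.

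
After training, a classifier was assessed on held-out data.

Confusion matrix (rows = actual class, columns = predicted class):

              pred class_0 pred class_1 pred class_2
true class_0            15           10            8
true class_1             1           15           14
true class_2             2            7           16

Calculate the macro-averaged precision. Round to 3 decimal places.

0.574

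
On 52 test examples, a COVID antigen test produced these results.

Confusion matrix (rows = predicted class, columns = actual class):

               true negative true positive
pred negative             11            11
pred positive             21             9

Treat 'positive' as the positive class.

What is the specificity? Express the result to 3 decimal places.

0.344

Specificity = TN/(TN+FP) = 11/(11+21) = 0.344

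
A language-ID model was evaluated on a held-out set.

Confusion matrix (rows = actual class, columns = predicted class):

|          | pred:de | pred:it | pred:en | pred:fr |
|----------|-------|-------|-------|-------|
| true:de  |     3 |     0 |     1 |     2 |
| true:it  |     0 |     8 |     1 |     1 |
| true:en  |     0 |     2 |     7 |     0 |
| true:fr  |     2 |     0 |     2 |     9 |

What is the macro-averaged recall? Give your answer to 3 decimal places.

0.693

Per-class recall (TP/(TP+FN)):
  de: TP=3, FN=0+1+2=3 → 3/6 = 0.5000
  it: TP=8, FN=0+1+1=2 → 8/10 = 0.8000
  en: TP=7, FN=0+2+0=2 → 7/9 = 0.7778
  fr: TP=9, FN=2+0+2=4 → 9/13 = 0.6923
Macro-recall = mean = (0.5000 + 0.8000 + 0.7778 + 0.6923) / 4 = 0.693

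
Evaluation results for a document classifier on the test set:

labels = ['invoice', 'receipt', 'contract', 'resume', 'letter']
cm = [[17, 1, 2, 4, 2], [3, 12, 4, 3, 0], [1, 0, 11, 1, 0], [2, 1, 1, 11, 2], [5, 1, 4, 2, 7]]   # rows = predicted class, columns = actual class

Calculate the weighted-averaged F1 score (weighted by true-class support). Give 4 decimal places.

0.6029

Per-class F1 score (2·TP/(2·TP+FP+FN)):
  invoice: TP=17, FP=1+2+4+2=9, FN=3+1+2+5=11 → 34/54 = 0.62963
  receipt: TP=12, FP=3+4+3+0=10, FN=1+0+1+1=3 → 24/37 = 0.64865
  contract: TP=11, FP=1+0+1+0=2, FN=2+4+1+4=11 → 22/35 = 0.62857
  resume: TP=11, FP=2+1+1+2=6, FN=4+3+1+2=10 → 22/38 = 0.57895
  letter: TP=7, FP=5+1+4+2=12, FN=2+0+0+2=4 → 14/30 = 0.46667
Weighted-F1 score = Σ (supportᵢ/N)·F1 scoreᵢ with N=97: (28/97)·0.62963 + (15/97)·0.64865 + (22/97)·0.62857 + (21/97)·0.57895 + (11/97)·0.46667 = 0.6029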